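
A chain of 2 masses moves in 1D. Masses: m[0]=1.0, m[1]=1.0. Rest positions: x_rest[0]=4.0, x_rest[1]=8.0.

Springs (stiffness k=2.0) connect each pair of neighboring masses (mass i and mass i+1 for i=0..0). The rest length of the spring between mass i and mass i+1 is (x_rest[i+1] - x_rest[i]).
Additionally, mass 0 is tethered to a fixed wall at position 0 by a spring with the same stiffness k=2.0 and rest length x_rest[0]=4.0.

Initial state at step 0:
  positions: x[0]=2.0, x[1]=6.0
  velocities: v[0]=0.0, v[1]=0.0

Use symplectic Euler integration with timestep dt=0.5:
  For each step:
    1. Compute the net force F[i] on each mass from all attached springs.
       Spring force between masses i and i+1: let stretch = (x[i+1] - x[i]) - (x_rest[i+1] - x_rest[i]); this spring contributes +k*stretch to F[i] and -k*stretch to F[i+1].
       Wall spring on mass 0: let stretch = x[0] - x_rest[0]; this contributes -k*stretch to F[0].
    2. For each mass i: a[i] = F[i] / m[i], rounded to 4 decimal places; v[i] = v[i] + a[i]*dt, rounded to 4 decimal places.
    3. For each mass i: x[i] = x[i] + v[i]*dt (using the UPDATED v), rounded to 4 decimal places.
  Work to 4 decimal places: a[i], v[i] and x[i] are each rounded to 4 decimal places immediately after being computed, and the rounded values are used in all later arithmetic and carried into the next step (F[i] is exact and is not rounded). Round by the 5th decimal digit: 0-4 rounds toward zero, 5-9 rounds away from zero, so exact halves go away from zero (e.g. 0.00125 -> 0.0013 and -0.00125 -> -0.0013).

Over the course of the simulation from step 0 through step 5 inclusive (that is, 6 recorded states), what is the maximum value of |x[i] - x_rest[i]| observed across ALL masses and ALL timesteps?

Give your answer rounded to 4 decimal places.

Answer: 2.1875

Derivation:
Step 0: x=[2.0000 6.0000] v=[0.0000 0.0000]
Step 1: x=[3.0000 6.0000] v=[2.0000 0.0000]
Step 2: x=[4.0000 6.5000] v=[2.0000 1.0000]
Step 3: x=[4.2500 7.7500] v=[0.5000 2.5000]
Step 4: x=[4.1250 9.2500] v=[-0.2500 3.0000]
Step 5: x=[4.5000 10.1875] v=[0.7500 1.8750]
Max displacement = 2.1875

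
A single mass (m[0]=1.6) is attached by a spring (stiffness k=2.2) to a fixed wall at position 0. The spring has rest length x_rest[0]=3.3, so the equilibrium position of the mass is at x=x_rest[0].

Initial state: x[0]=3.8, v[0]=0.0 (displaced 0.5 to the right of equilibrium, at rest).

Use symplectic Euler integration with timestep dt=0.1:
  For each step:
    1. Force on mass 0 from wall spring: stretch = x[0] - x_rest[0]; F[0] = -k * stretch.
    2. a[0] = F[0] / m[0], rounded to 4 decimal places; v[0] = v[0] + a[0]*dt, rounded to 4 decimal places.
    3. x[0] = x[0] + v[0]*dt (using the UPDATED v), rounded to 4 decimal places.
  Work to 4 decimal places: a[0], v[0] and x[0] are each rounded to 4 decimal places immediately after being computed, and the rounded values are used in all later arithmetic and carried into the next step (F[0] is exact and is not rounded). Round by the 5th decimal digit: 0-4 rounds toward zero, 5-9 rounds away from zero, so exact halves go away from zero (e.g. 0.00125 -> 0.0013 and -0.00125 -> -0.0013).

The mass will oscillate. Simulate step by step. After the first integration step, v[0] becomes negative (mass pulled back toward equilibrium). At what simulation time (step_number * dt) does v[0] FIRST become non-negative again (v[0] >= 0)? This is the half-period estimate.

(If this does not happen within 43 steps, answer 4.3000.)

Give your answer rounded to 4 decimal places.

Step 0: x=[3.8000] v=[0.0000]
Step 1: x=[3.7931] v=[-0.0688]
Step 2: x=[3.7794] v=[-0.1366]
Step 3: x=[3.7592] v=[-0.2025]
Step 4: x=[3.7326] v=[-0.2656]
Step 5: x=[3.7001] v=[-0.3251]
Step 6: x=[3.6621] v=[-0.3801]
Step 7: x=[3.6191] v=[-0.4299]
Step 8: x=[3.5717] v=[-0.4738]
Step 9: x=[3.5206] v=[-0.5112]
Step 10: x=[3.4665] v=[-0.5415]
Step 11: x=[3.4101] v=[-0.5644]
Step 12: x=[3.3522] v=[-0.5795]
Step 13: x=[3.2935] v=[-0.5867]
Step 14: x=[3.2349] v=[-0.5858]
Step 15: x=[3.1772] v=[-0.5769]
Step 16: x=[3.1212] v=[-0.5600]
Step 17: x=[3.0677] v=[-0.5354]
Step 18: x=[3.0174] v=[-0.5035]
Step 19: x=[2.9709] v=[-0.4646]
Step 20: x=[2.9290] v=[-0.4194]
Step 21: x=[2.8922] v=[-0.3684]
Step 22: x=[2.8610] v=[-0.3123]
Step 23: x=[2.8358] v=[-0.2519]
Step 24: x=[2.8170] v=[-0.1881]
Step 25: x=[2.8048] v=[-0.1217]
Step 26: x=[2.7994] v=[-0.0536]
Step 27: x=[2.8009] v=[0.0152]
First v>=0 after going negative at step 27, time=2.7000

Answer: 2.7000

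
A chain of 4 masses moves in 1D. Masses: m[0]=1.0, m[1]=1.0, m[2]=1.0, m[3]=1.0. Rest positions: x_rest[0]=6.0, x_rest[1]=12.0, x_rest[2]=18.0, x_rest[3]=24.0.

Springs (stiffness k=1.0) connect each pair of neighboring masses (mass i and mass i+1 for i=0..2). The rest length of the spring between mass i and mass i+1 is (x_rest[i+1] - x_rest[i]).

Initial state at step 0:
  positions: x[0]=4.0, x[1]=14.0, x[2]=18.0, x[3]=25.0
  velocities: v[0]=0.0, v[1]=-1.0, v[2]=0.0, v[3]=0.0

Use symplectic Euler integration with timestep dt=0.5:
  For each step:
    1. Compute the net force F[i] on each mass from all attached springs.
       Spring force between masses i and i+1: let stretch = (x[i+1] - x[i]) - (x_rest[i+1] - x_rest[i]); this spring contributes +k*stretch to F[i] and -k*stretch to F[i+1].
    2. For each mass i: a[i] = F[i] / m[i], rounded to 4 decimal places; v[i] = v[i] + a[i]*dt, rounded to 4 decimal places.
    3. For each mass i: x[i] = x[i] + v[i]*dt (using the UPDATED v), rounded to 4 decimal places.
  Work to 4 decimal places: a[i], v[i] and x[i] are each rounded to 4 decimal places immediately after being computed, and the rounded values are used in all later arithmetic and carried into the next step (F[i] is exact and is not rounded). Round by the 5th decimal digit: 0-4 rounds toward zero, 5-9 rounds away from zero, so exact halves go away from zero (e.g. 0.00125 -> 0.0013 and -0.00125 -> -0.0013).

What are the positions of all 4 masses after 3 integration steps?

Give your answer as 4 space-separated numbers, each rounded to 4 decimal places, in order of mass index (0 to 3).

Step 0: x=[4.0000 14.0000 18.0000 25.0000] v=[0.0000 -1.0000 0.0000 0.0000]
Step 1: x=[5.0000 12.0000 18.7500 24.7500] v=[2.0000 -4.0000 1.5000 -0.5000]
Step 2: x=[6.2500 9.9375 19.3125 24.5000] v=[2.5000 -4.1250 1.1250 -0.5000]
Step 3: x=[6.9219 9.2969 18.8281 24.4531] v=[1.3438 -1.2813 -0.9688 -0.0938]

Answer: 6.9219 9.2969 18.8281 24.4531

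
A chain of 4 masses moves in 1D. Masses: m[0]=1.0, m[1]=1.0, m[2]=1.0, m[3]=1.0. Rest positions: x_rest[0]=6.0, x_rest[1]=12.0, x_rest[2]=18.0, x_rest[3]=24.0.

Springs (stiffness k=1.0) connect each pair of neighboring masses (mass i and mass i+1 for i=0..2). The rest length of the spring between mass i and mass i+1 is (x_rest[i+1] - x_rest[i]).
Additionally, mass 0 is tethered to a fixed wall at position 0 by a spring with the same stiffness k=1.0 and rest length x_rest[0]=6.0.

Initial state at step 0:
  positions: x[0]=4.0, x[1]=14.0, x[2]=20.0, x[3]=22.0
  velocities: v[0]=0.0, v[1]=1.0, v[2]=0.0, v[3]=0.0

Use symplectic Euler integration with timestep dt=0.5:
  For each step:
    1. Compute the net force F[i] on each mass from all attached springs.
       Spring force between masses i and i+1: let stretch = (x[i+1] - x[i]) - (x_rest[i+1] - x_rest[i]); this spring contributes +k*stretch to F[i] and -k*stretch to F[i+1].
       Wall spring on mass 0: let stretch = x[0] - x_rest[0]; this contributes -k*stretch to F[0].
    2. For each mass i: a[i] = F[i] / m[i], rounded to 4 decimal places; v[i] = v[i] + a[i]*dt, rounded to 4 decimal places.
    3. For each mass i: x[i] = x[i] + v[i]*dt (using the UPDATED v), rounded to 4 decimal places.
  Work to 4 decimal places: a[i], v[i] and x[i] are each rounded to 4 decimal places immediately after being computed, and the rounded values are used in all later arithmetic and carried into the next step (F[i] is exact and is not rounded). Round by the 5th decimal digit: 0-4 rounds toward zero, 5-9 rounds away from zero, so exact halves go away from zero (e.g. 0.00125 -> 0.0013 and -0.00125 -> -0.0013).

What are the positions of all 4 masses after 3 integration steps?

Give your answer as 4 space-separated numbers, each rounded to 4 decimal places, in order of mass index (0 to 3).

Answer: 9.0313 11.3750 16.6563 25.7813

Derivation:
Step 0: x=[4.0000 14.0000 20.0000 22.0000] v=[0.0000 1.0000 0.0000 0.0000]
Step 1: x=[5.5000 13.5000 19.0000 23.0000] v=[3.0000 -1.0000 -2.0000 2.0000]
Step 2: x=[7.6250 12.3750 17.6250 24.5000] v=[4.2500 -2.2500 -2.7500 3.0000]
Step 3: x=[9.0313 11.3750 16.6563 25.7813] v=[2.8125 -2.0000 -1.9375 2.5625]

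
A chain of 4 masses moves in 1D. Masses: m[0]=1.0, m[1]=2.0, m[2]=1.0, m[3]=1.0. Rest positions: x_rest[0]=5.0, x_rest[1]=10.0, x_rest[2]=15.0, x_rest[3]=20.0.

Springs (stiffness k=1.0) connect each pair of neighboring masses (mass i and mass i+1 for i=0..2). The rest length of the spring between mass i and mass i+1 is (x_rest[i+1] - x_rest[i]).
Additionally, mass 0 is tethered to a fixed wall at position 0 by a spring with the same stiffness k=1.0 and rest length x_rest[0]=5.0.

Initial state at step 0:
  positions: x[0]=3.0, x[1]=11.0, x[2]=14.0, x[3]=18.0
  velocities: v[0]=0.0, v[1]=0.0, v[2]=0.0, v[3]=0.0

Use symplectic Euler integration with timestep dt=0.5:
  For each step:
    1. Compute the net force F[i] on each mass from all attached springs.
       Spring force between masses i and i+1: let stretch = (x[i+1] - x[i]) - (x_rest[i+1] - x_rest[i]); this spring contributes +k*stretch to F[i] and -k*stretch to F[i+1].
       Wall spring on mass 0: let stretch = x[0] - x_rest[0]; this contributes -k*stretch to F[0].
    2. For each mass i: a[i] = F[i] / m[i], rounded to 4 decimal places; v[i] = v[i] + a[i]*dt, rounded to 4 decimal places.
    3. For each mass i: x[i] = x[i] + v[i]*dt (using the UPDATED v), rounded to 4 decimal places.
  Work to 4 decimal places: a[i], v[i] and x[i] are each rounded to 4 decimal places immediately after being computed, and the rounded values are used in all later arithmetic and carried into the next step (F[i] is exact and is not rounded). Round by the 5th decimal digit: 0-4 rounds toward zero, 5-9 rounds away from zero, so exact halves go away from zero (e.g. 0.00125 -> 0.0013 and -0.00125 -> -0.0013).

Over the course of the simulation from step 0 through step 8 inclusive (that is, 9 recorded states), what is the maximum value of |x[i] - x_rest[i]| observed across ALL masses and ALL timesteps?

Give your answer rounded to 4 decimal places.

Answer: 2.9098

Derivation:
Step 0: x=[3.0000 11.0000 14.0000 18.0000] v=[0.0000 0.0000 0.0000 0.0000]
Step 1: x=[4.2500 10.3750 14.2500 18.2500] v=[2.5000 -1.2500 0.5000 0.5000]
Step 2: x=[5.9688 9.4688 14.5313 18.7500] v=[3.4375 -1.8125 0.5625 1.0000]
Step 3: x=[7.0704 8.7579 14.6016 19.4454] v=[2.2031 -1.4219 0.1406 1.3907]
Step 4: x=[6.8262 8.5665 14.4219 20.1798] v=[-0.4884 -0.3829 -0.3594 1.4688]
Step 5: x=[5.3105 8.8895 14.2178 20.7248] v=[-3.0314 0.6459 -0.4082 1.0899]
Step 6: x=[3.3619 9.4312 14.3084 20.8930] v=[-3.8972 1.0833 0.1812 0.3364]
Step 7: x=[2.0902 9.8239 14.8259 20.6651] v=[-2.5435 0.7853 1.0349 -0.4559]
Step 8: x=[2.2294 9.8751 15.5527 20.2274] v=[0.2783 0.1024 1.4535 -0.8755]
Max displacement = 2.9098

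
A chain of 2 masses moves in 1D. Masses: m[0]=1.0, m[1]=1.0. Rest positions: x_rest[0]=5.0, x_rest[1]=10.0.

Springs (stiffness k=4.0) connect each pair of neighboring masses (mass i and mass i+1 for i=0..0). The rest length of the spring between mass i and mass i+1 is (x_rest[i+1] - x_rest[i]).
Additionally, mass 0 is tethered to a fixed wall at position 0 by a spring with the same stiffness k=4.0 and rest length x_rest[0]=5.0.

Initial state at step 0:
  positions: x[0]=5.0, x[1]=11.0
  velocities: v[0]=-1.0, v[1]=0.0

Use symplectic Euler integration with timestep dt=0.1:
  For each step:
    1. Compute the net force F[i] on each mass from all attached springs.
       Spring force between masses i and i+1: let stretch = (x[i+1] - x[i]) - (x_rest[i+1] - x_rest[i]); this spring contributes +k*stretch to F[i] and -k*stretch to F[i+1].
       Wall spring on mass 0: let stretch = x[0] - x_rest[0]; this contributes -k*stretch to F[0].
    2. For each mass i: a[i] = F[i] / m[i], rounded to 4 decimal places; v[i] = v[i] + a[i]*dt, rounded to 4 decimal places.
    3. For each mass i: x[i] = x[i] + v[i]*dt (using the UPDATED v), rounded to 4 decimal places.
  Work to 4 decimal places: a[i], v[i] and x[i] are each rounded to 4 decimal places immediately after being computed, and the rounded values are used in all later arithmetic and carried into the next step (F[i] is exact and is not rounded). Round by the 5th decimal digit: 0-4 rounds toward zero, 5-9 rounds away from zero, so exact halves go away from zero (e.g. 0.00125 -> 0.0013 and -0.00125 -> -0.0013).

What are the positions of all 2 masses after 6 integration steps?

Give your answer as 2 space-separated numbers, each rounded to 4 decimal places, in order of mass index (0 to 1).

Step 0: x=[5.0000 11.0000] v=[-1.0000 0.0000]
Step 1: x=[4.9400 10.9600] v=[-0.6000 -0.4000]
Step 2: x=[4.9232 10.8792] v=[-0.1680 -0.8080]
Step 3: x=[4.9477 10.7602] v=[0.2451 -1.1904]
Step 4: x=[5.0068 10.6087] v=[0.5910 -1.5154]
Step 5: x=[5.0897 10.4331] v=[0.8290 -1.7562]
Step 6: x=[5.1828 10.2437] v=[0.9305 -1.8936]

Answer: 5.1828 10.2437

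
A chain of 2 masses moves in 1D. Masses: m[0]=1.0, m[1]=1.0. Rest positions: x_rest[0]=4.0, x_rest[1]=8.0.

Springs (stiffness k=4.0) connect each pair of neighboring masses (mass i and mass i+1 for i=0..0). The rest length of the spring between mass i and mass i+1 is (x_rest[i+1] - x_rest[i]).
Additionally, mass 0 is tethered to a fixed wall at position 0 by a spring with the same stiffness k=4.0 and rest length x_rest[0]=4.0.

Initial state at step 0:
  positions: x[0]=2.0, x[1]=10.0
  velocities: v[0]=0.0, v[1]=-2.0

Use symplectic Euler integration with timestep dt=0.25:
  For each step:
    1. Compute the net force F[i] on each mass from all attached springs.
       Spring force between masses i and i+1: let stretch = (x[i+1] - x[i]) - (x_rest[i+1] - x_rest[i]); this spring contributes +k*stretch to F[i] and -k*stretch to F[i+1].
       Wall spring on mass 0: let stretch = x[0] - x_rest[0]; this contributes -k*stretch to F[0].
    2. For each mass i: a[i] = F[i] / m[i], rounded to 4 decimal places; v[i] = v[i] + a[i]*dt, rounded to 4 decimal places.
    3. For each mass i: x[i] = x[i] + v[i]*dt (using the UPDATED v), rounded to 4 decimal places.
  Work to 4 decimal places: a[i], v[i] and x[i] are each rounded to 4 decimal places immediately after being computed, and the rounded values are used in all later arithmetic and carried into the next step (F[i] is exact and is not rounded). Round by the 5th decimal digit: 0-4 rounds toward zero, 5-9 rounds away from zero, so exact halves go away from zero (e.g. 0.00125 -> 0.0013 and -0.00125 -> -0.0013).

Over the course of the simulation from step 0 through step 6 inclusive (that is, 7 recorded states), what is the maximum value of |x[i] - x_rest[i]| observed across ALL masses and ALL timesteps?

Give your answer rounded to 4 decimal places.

Answer: 2.7929

Derivation:
Step 0: x=[2.0000 10.0000] v=[0.0000 -2.0000]
Step 1: x=[3.5000 8.5000] v=[6.0000 -6.0000]
Step 2: x=[5.3750 6.7500] v=[7.5000 -7.0000]
Step 3: x=[6.2500 5.6563] v=[3.5000 -4.3750]
Step 4: x=[5.4141 5.7110] v=[-3.3437 0.2187]
Step 5: x=[3.2989 6.6915] v=[-8.4609 3.9218]
Step 6: x=[1.2071 7.8238] v=[-8.3672 4.5292]
Max displacement = 2.7929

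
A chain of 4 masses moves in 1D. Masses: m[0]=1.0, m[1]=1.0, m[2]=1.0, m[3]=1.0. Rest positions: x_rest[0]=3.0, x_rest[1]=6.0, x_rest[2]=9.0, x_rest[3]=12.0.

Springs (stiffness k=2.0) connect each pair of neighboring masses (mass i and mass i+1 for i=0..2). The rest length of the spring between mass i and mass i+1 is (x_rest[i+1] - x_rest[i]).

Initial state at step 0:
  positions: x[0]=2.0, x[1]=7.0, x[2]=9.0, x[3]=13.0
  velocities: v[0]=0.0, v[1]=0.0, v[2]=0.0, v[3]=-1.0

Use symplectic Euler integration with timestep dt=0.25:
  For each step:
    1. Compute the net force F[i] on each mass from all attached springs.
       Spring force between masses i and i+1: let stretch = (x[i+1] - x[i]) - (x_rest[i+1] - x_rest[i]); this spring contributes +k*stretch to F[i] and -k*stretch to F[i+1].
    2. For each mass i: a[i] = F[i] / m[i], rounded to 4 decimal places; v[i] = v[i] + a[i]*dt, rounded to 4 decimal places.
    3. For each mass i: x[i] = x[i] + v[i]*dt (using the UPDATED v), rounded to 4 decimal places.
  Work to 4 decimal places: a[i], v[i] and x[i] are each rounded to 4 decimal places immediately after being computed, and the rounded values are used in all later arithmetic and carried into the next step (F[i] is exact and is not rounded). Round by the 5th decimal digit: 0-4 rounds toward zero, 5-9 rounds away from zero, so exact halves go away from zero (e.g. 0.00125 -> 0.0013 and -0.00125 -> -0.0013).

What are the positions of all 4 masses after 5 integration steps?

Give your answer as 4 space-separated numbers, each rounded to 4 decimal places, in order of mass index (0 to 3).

Step 0: x=[2.0000 7.0000 9.0000 13.0000] v=[0.0000 0.0000 0.0000 -1.0000]
Step 1: x=[2.2500 6.6250 9.2500 12.6250] v=[1.0000 -1.5000 1.0000 -1.5000]
Step 2: x=[2.6719 6.0313 9.5938 12.2031] v=[1.6875 -2.3750 1.3750 -1.6875]
Step 3: x=[3.1387 5.4629 9.8184 11.8301] v=[1.8672 -2.2735 0.8984 -1.4922]
Step 4: x=[3.5210 5.1484 9.7500 11.5806] v=[1.5293 -1.2579 -0.2735 -0.9981]
Step 5: x=[3.7318 5.2057 9.3353 11.4773] v=[0.8430 0.2292 -1.6590 -0.4134]

Answer: 3.7318 5.2057 9.3353 11.4773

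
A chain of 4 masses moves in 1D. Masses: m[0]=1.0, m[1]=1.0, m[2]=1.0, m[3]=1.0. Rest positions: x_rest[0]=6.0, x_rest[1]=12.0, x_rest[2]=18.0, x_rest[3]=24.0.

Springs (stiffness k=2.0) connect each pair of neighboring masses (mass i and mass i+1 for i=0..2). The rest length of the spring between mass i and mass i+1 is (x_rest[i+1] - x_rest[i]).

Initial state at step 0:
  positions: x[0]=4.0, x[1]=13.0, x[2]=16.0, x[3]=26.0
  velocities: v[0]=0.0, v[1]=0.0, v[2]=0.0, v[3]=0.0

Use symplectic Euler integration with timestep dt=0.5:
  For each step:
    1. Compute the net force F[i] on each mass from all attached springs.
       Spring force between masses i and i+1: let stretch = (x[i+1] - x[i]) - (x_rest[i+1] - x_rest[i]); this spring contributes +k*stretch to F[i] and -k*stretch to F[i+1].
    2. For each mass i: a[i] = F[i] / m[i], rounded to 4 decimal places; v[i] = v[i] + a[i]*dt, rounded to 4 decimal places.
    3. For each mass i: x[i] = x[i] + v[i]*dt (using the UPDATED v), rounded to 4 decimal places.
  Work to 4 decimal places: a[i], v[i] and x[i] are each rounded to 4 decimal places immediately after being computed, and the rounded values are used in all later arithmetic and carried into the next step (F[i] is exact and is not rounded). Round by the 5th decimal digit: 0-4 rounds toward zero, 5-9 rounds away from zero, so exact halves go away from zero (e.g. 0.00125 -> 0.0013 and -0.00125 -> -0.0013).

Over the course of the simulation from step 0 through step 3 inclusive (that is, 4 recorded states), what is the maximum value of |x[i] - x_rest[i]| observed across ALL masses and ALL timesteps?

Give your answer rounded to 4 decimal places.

Answer: 2.5000

Derivation:
Step 0: x=[4.0000 13.0000 16.0000 26.0000] v=[0.0000 0.0000 0.0000 0.0000]
Step 1: x=[5.5000 10.0000 19.5000 24.0000] v=[3.0000 -6.0000 7.0000 -4.0000]
Step 2: x=[6.2500 9.5000 20.5000 22.7500] v=[1.5000 -1.0000 2.0000 -2.5000]
Step 3: x=[5.6250 12.8750 17.1250 23.3750] v=[-1.2500 6.7500 -6.7500 1.2500]
Max displacement = 2.5000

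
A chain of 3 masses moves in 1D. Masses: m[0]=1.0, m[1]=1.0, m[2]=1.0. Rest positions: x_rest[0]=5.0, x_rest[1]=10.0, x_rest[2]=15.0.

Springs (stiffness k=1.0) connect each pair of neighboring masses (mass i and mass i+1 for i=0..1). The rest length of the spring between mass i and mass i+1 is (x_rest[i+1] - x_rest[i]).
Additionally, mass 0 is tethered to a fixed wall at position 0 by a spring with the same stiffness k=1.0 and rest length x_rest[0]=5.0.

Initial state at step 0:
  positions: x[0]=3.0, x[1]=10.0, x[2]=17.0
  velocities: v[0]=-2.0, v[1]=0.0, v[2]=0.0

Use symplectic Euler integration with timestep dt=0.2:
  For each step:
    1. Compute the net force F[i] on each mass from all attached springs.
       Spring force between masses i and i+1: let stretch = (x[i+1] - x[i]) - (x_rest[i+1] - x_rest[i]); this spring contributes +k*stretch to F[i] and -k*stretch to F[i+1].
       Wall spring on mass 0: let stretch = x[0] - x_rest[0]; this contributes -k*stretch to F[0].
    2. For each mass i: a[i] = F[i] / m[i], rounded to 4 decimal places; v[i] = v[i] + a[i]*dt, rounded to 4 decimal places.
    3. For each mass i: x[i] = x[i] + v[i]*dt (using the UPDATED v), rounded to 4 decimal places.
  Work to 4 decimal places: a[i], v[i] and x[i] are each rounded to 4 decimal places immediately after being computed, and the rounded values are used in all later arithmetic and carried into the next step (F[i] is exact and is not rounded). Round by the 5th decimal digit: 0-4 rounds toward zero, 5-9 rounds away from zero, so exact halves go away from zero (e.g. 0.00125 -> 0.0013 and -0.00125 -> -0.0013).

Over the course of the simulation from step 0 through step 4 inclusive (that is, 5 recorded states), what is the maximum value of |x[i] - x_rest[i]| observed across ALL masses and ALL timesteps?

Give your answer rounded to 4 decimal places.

Answer: 2.3008

Derivation:
Step 0: x=[3.0000 10.0000 17.0000] v=[-2.0000 0.0000 0.0000]
Step 1: x=[2.7600 10.0000 16.9200] v=[-1.2000 0.0000 -0.4000]
Step 2: x=[2.6992 9.9872 16.7632] v=[-0.3040 -0.0640 -0.7840]
Step 3: x=[2.8220 9.9539 16.5354] v=[0.6138 -0.1664 -1.1392]
Step 4: x=[3.1172 9.8986 16.2443] v=[1.4758 -0.2765 -1.4555]
Max displacement = 2.3008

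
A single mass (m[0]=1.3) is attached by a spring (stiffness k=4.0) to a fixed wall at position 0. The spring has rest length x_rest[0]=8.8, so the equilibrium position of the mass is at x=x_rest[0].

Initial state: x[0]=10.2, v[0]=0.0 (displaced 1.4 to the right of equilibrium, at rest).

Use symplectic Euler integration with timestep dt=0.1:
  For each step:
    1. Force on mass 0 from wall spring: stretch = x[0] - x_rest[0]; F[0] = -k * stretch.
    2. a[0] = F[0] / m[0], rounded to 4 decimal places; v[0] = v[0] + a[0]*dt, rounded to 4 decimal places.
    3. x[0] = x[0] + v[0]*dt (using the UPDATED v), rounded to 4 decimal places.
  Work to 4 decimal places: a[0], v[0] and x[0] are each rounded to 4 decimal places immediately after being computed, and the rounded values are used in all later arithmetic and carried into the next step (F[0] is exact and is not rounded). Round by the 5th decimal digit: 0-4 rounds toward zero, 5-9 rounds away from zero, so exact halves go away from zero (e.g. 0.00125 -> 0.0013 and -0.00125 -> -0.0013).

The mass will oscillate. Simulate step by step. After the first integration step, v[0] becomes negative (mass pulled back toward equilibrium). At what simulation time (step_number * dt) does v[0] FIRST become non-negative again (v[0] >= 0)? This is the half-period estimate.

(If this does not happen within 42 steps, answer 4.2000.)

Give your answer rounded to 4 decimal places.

Answer: 1.8000

Derivation:
Step 0: x=[10.2000] v=[0.0000]
Step 1: x=[10.1569] v=[-0.4308]
Step 2: x=[10.0721] v=[-0.8483]
Step 3: x=[9.9481] v=[-1.2397]
Step 4: x=[9.7888] v=[-1.5930]
Step 5: x=[9.5991] v=[-1.8973]
Step 6: x=[9.3848] v=[-2.1432]
Step 7: x=[9.1525] v=[-2.3231]
Step 8: x=[8.9093] v=[-2.4316]
Step 9: x=[8.6628] v=[-2.4652]
Step 10: x=[8.4205] v=[-2.4230]
Step 11: x=[8.1899] v=[-2.3062]
Step 12: x=[7.9781] v=[-2.1185]
Step 13: x=[7.7915] v=[-1.8656]
Step 14: x=[7.6360] v=[-1.5553]
Step 15: x=[7.5163] v=[-1.1972]
Step 16: x=[7.4361] v=[-0.8022]
Step 17: x=[7.3979] v=[-0.3825]
Step 18: x=[7.4028] v=[0.0489]
First v>=0 after going negative at step 18, time=1.8000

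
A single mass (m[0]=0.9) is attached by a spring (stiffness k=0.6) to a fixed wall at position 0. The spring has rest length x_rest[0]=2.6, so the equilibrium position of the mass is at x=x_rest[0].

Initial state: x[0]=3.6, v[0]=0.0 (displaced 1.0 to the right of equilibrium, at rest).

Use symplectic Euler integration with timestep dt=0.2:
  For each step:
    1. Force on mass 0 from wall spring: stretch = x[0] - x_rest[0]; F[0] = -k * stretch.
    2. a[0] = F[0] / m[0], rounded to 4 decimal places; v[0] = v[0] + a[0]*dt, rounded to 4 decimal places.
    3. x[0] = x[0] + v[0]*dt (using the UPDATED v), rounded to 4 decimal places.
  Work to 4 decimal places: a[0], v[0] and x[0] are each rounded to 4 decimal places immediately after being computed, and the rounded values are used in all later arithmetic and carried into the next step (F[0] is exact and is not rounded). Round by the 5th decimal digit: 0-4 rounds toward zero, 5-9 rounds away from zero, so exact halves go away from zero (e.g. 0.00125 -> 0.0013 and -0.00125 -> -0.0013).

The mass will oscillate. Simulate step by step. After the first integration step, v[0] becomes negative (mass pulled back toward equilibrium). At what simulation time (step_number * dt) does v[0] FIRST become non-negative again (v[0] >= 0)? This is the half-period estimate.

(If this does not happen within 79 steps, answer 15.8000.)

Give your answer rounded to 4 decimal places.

Answer: 4.0000

Derivation:
Step 0: x=[3.6000] v=[0.0000]
Step 1: x=[3.5733] v=[-0.1333]
Step 2: x=[3.5207] v=[-0.2631]
Step 3: x=[3.4435] v=[-0.3859]
Step 4: x=[3.3438] v=[-0.4984]
Step 5: x=[3.2243] v=[-0.5976]
Step 6: x=[3.0881] v=[-0.6808]
Step 7: x=[2.9389] v=[-0.7459]
Step 8: x=[2.7807] v=[-0.7911]
Step 9: x=[2.6177] v=[-0.8152]
Step 10: x=[2.4542] v=[-0.8176]
Step 11: x=[2.2946] v=[-0.7982]
Step 12: x=[2.1431] v=[-0.7575]
Step 13: x=[2.0038] v=[-0.6966]
Step 14: x=[1.8804] v=[-0.6171]
Step 15: x=[1.7762] v=[-0.5212]
Step 16: x=[1.6939] v=[-0.4114]
Step 17: x=[1.6358] v=[-0.2906]
Step 18: x=[1.6034] v=[-0.1620]
Step 19: x=[1.5976] v=[-0.0291]
Step 20: x=[1.6185] v=[0.1046]
First v>=0 after going negative at step 20, time=4.0000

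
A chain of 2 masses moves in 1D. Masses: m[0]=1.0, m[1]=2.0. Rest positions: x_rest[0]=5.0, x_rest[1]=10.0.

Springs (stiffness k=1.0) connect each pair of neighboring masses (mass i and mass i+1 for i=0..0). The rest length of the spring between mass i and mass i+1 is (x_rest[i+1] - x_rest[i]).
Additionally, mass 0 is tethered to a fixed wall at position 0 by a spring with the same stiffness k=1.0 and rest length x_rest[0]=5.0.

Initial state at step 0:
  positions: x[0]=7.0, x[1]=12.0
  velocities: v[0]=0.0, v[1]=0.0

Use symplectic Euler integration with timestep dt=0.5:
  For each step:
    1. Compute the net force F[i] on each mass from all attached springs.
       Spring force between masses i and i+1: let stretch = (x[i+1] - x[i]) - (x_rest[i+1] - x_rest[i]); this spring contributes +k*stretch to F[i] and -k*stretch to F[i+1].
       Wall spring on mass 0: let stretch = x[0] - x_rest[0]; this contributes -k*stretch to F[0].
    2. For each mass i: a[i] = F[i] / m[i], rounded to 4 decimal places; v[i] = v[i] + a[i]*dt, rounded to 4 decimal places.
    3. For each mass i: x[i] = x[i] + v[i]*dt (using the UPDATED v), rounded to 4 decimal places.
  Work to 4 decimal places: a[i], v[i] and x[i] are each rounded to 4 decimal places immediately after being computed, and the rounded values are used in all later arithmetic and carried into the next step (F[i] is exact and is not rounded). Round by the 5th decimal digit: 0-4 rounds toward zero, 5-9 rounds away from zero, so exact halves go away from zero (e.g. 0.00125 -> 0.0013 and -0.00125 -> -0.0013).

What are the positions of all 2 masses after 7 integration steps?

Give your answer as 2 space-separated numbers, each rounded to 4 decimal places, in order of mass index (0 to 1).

Step 0: x=[7.0000 12.0000] v=[0.0000 0.0000]
Step 1: x=[6.5000 12.0000] v=[-1.0000 0.0000]
Step 2: x=[5.7500 11.9375] v=[-1.5000 -0.1250]
Step 3: x=[5.1094 11.7266] v=[-1.2813 -0.4219]
Step 4: x=[4.8457 11.3135] v=[-0.5274 -0.8262]
Step 5: x=[4.9876 10.7169] v=[0.2837 -1.1932]
Step 6: x=[5.3149 10.0291] v=[0.6546 -1.3756]
Step 7: x=[5.4921 9.3770] v=[0.3543 -1.3042]

Answer: 5.4921 9.3770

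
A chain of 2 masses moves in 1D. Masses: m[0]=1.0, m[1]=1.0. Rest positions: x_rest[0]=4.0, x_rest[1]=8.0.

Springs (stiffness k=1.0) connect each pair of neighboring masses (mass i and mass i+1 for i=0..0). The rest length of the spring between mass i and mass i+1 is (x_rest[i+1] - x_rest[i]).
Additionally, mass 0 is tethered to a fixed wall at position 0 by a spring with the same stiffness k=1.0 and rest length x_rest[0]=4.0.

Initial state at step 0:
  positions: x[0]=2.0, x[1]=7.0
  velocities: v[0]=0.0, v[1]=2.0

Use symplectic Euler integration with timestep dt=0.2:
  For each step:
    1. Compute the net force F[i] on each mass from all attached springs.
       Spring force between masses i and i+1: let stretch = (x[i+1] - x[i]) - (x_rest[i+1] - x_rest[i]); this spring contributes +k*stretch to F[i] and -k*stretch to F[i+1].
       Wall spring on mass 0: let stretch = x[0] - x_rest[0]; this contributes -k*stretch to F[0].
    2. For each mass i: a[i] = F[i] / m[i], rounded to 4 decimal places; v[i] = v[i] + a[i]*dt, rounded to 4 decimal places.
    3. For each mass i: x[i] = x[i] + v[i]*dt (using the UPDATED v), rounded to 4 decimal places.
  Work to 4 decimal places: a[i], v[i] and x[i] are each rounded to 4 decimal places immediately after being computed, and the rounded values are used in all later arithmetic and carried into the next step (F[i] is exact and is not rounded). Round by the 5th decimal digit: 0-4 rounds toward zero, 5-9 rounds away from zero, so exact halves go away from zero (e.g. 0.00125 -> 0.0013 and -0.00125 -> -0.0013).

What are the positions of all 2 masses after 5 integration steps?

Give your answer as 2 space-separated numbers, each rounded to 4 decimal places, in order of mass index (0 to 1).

Answer: 3.7205 8.3108

Derivation:
Step 0: x=[2.0000 7.0000] v=[0.0000 2.0000]
Step 1: x=[2.1200 7.3600] v=[0.6000 1.8000]
Step 2: x=[2.3648 7.6704] v=[1.2240 1.5520]
Step 3: x=[2.7272 7.9286] v=[1.8122 1.2909]
Step 4: x=[3.1886 8.1387] v=[2.3070 1.0506]
Step 5: x=[3.7205 8.3108] v=[2.6593 0.8606]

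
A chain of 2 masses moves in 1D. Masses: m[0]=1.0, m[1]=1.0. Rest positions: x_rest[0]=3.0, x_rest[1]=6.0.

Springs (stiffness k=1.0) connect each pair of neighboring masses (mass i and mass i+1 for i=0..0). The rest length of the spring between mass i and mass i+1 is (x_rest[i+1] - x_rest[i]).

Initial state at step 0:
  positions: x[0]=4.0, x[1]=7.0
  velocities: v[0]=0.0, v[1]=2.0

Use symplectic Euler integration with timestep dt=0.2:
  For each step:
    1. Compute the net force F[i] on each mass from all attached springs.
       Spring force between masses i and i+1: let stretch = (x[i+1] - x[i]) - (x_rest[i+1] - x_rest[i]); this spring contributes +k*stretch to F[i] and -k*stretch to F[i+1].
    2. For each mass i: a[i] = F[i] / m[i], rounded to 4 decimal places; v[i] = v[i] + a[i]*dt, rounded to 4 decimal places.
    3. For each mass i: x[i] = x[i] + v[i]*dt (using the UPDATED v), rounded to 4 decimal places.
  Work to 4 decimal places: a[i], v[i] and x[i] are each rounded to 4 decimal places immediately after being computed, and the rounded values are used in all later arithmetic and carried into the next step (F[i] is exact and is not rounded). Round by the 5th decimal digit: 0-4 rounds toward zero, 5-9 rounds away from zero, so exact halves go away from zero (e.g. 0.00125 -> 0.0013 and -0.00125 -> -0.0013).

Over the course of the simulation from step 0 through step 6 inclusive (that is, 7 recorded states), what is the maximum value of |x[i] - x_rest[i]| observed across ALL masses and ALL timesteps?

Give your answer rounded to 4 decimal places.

Step 0: x=[4.0000 7.0000] v=[0.0000 2.0000]
Step 1: x=[4.0000 7.4000] v=[0.0000 2.0000]
Step 2: x=[4.0160 7.7840] v=[0.0800 1.9200]
Step 3: x=[4.0627 8.1373] v=[0.2336 1.7664]
Step 4: x=[4.1524 8.4476] v=[0.4485 1.5515]
Step 5: x=[4.2939 8.7061] v=[0.7075 1.2925]
Step 6: x=[4.4919 8.9081] v=[0.9899 1.0101]
Max displacement = 2.9081

Answer: 2.9081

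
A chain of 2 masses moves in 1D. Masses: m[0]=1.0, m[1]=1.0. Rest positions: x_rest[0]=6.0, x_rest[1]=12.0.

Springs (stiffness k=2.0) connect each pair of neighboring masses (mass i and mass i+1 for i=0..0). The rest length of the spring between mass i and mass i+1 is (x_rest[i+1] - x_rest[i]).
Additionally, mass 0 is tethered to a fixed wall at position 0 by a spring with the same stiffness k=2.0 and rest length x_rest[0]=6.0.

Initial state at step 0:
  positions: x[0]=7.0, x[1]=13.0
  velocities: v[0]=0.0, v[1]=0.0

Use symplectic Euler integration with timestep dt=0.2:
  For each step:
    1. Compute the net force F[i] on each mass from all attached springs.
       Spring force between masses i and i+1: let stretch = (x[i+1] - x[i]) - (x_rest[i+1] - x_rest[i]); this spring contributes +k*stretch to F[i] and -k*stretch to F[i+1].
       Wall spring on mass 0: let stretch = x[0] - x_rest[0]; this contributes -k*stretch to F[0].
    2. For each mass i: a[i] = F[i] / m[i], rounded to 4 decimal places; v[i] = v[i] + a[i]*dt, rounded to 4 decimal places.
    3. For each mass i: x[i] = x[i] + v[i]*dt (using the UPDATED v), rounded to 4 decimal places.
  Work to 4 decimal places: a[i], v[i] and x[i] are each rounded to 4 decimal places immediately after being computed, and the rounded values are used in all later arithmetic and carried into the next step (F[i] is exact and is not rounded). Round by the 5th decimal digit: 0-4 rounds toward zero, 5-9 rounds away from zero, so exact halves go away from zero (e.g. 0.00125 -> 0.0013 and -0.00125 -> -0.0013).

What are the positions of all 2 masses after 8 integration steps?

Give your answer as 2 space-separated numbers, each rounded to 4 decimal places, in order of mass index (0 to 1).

Answer: 5.8590 12.2219

Derivation:
Step 0: x=[7.0000 13.0000] v=[0.0000 0.0000]
Step 1: x=[6.9200 13.0000] v=[-0.4000 0.0000]
Step 2: x=[6.7728 12.9936] v=[-0.7360 -0.0320]
Step 3: x=[6.5814 12.9695] v=[-0.9568 -0.1203]
Step 4: x=[6.3746 12.9144] v=[-1.0341 -0.2755]
Step 5: x=[6.1810 12.8161] v=[-0.9680 -0.4914]
Step 6: x=[6.0237 12.6670] v=[-0.7864 -0.7454]
Step 7: x=[5.9160 12.4665] v=[-0.5386 -1.0027]
Step 8: x=[5.8590 12.2219] v=[-0.2848 -1.2229]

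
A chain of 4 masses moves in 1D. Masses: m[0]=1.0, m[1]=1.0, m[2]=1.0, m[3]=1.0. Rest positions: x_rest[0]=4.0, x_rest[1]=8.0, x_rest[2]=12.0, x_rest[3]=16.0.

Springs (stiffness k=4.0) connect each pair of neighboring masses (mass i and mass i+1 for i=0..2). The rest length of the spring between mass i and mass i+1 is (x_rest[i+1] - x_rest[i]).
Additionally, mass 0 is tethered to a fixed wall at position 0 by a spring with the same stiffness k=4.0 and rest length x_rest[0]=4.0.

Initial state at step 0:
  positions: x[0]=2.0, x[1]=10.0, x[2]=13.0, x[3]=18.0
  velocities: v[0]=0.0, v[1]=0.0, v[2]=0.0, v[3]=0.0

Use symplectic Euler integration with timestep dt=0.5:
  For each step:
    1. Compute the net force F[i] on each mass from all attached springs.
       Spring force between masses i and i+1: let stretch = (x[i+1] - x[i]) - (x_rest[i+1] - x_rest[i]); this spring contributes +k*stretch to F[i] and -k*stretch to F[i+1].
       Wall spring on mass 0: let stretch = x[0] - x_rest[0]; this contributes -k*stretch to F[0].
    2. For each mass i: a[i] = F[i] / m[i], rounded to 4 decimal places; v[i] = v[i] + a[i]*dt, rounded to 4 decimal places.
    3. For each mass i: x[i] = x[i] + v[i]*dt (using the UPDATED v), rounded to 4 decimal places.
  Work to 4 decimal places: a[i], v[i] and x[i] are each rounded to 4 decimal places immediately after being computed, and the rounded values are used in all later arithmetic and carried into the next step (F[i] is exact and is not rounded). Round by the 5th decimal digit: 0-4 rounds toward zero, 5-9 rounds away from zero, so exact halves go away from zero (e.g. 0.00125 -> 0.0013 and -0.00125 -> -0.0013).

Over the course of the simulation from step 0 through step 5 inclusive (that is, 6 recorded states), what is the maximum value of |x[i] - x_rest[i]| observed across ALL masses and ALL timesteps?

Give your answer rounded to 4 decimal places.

Answer: 5.0000

Derivation:
Step 0: x=[2.0000 10.0000 13.0000 18.0000] v=[0.0000 0.0000 0.0000 0.0000]
Step 1: x=[8.0000 5.0000 15.0000 17.0000] v=[12.0000 -10.0000 4.0000 -2.0000]
Step 2: x=[3.0000 13.0000 9.0000 18.0000] v=[-10.0000 16.0000 -12.0000 2.0000]
Step 3: x=[5.0000 7.0000 16.0000 14.0000] v=[4.0000 -12.0000 14.0000 -8.0000]
Step 4: x=[4.0000 8.0000 12.0000 16.0000] v=[-2.0000 2.0000 -8.0000 4.0000]
Step 5: x=[3.0000 9.0000 8.0000 18.0000] v=[-2.0000 2.0000 -8.0000 4.0000]
Max displacement = 5.0000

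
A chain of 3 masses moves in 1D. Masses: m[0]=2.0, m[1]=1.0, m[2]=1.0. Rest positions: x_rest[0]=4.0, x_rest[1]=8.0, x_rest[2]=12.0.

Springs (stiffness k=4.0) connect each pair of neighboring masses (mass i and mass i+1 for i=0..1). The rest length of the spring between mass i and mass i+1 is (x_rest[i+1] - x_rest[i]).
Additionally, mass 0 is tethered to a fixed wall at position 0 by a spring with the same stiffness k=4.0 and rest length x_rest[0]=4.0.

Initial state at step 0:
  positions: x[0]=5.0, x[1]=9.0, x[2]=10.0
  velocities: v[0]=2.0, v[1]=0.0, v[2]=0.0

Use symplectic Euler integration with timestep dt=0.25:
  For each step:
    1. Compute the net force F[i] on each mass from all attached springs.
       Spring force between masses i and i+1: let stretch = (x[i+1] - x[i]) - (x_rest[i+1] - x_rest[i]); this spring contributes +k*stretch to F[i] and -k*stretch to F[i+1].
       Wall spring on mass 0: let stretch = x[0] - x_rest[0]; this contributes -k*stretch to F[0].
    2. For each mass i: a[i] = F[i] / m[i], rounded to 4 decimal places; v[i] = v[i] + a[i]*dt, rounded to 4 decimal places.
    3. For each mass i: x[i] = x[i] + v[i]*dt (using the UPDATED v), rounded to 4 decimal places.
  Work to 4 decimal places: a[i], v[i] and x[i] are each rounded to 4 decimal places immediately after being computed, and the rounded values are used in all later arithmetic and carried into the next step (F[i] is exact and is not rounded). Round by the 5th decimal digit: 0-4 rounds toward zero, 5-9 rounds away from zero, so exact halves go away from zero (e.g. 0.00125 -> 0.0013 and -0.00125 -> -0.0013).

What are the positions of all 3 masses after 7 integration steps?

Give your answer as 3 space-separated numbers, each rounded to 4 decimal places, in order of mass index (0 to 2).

Answer: 2.8544 10.1000 13.7979

Derivation:
Step 0: x=[5.0000 9.0000 10.0000] v=[2.0000 0.0000 0.0000]
Step 1: x=[5.3750 8.2500 10.7500] v=[1.5000 -3.0000 3.0000]
Step 2: x=[5.4375 7.4063 11.8750] v=[0.2500 -3.3750 4.5000]
Step 3: x=[5.0664 7.1875 12.8828] v=[-1.4844 -0.8751 4.0313]
Step 4: x=[4.3271 7.8623 13.4668] v=[-2.9571 2.6991 2.3360]
Step 5: x=[3.4888 9.0544 13.6497] v=[-3.3531 4.7684 0.7315]
Step 6: x=[2.9101 10.0039 13.6838] v=[-2.3147 3.7981 0.1362]
Step 7: x=[2.8544 10.1000 13.7979] v=[-0.2229 0.3842 0.4563]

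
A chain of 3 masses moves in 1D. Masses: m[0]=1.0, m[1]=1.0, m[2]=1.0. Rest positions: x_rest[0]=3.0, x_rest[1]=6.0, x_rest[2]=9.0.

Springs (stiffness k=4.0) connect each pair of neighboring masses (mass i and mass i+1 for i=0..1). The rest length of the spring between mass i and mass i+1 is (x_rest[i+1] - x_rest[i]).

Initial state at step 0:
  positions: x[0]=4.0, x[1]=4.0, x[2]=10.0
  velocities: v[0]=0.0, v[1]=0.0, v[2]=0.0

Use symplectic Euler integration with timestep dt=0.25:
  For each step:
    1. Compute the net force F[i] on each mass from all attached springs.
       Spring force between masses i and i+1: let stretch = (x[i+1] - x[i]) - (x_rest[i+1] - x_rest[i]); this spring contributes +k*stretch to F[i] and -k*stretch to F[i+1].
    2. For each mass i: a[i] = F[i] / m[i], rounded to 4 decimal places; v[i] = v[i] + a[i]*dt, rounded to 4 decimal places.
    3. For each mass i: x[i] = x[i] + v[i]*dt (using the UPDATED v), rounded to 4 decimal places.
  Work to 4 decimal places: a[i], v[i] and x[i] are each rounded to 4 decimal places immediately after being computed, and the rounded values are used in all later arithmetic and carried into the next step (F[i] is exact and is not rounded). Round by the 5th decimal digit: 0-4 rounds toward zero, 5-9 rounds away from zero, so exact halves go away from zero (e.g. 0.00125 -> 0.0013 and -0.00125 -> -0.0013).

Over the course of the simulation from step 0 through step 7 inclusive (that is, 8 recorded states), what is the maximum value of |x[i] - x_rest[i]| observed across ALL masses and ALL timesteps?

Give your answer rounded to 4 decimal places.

Answer: 2.2188

Derivation:
Step 0: x=[4.0000 4.0000 10.0000] v=[0.0000 0.0000 0.0000]
Step 1: x=[3.2500 5.5000 9.2500] v=[-3.0000 6.0000 -3.0000]
Step 2: x=[2.3125 7.3750 8.3125] v=[-3.7500 7.5000 -3.7500]
Step 3: x=[1.8906 8.2188 7.8906] v=[-1.6875 3.3750 -1.6875]
Step 4: x=[2.3008 7.3985 8.3008] v=[1.6407 -3.2814 1.6407]
Step 5: x=[3.2354 5.5293 9.2354] v=[3.7384 -7.4768 3.7384]
Step 6: x=[3.9935 4.0132 9.9935] v=[3.0323 -6.0646 3.0323]
Step 7: x=[4.0065 3.9872 10.0065] v=[0.0520 -0.1040 0.0520]
Max displacement = 2.2188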